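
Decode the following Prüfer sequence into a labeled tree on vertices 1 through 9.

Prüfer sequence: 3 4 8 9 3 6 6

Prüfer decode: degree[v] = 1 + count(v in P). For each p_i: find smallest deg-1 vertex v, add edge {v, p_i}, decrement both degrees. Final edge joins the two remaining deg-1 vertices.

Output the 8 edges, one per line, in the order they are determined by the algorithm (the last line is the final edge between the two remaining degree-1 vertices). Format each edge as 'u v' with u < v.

Answer: 1 3
2 4
4 8
5 9
3 7
3 6
6 8
6 9

Derivation:
Initial degrees: {1:1, 2:1, 3:3, 4:2, 5:1, 6:3, 7:1, 8:2, 9:2}
Step 1: smallest deg-1 vertex = 1, p_1 = 3. Add edge {1,3}. Now deg[1]=0, deg[3]=2.
Step 2: smallest deg-1 vertex = 2, p_2 = 4. Add edge {2,4}. Now deg[2]=0, deg[4]=1.
Step 3: smallest deg-1 vertex = 4, p_3 = 8. Add edge {4,8}. Now deg[4]=0, deg[8]=1.
Step 4: smallest deg-1 vertex = 5, p_4 = 9. Add edge {5,9}. Now deg[5]=0, deg[9]=1.
Step 5: smallest deg-1 vertex = 7, p_5 = 3. Add edge {3,7}. Now deg[7]=0, deg[3]=1.
Step 6: smallest deg-1 vertex = 3, p_6 = 6. Add edge {3,6}. Now deg[3]=0, deg[6]=2.
Step 7: smallest deg-1 vertex = 8, p_7 = 6. Add edge {6,8}. Now deg[8]=0, deg[6]=1.
Final: two remaining deg-1 vertices are 6, 9. Add edge {6,9}.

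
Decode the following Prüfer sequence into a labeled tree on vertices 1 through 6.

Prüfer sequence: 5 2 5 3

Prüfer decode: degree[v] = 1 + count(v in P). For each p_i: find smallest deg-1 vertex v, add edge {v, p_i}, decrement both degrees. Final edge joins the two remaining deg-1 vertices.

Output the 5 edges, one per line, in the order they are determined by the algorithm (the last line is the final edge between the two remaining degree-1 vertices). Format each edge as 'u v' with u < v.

Initial degrees: {1:1, 2:2, 3:2, 4:1, 5:3, 6:1}
Step 1: smallest deg-1 vertex = 1, p_1 = 5. Add edge {1,5}. Now deg[1]=0, deg[5]=2.
Step 2: smallest deg-1 vertex = 4, p_2 = 2. Add edge {2,4}. Now deg[4]=0, deg[2]=1.
Step 3: smallest deg-1 vertex = 2, p_3 = 5. Add edge {2,5}. Now deg[2]=0, deg[5]=1.
Step 4: smallest deg-1 vertex = 5, p_4 = 3. Add edge {3,5}. Now deg[5]=0, deg[3]=1.
Final: two remaining deg-1 vertices are 3, 6. Add edge {3,6}.

Answer: 1 5
2 4
2 5
3 5
3 6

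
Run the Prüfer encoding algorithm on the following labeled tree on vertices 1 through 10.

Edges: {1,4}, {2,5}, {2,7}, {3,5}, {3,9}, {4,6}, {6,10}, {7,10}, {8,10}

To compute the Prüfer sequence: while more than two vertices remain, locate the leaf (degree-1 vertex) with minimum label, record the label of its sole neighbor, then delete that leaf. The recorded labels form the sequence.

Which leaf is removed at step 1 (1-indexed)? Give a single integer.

Answer: 1

Derivation:
Step 1: current leaves = {1,8,9}. Remove leaf 1 (neighbor: 4).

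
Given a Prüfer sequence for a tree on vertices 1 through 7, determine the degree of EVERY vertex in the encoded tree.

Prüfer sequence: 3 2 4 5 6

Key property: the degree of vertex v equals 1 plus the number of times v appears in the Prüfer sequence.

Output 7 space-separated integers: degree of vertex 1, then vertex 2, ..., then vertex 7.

Answer: 1 2 2 2 2 2 1

Derivation:
p_1 = 3: count[3] becomes 1
p_2 = 2: count[2] becomes 1
p_3 = 4: count[4] becomes 1
p_4 = 5: count[5] becomes 1
p_5 = 6: count[6] becomes 1
Degrees (1 + count): deg[1]=1+0=1, deg[2]=1+1=2, deg[3]=1+1=2, deg[4]=1+1=2, deg[5]=1+1=2, deg[6]=1+1=2, deg[7]=1+0=1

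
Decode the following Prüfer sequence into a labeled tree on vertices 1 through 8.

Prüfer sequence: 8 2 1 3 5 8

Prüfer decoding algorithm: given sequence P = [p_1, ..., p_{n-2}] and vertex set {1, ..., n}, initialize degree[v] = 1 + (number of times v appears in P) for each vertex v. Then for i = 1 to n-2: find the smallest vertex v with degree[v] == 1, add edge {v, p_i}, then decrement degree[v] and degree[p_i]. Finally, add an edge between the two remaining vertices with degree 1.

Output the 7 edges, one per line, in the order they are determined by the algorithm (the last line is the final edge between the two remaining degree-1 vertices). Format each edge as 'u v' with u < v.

Answer: 4 8
2 6
1 2
1 3
3 5
5 8
7 8

Derivation:
Initial degrees: {1:2, 2:2, 3:2, 4:1, 5:2, 6:1, 7:1, 8:3}
Step 1: smallest deg-1 vertex = 4, p_1 = 8. Add edge {4,8}. Now deg[4]=0, deg[8]=2.
Step 2: smallest deg-1 vertex = 6, p_2 = 2. Add edge {2,6}. Now deg[6]=0, deg[2]=1.
Step 3: smallest deg-1 vertex = 2, p_3 = 1. Add edge {1,2}. Now deg[2]=0, deg[1]=1.
Step 4: smallest deg-1 vertex = 1, p_4 = 3. Add edge {1,3}. Now deg[1]=0, deg[3]=1.
Step 5: smallest deg-1 vertex = 3, p_5 = 5. Add edge {3,5}. Now deg[3]=0, deg[5]=1.
Step 6: smallest deg-1 vertex = 5, p_6 = 8. Add edge {5,8}. Now deg[5]=0, deg[8]=1.
Final: two remaining deg-1 vertices are 7, 8. Add edge {7,8}.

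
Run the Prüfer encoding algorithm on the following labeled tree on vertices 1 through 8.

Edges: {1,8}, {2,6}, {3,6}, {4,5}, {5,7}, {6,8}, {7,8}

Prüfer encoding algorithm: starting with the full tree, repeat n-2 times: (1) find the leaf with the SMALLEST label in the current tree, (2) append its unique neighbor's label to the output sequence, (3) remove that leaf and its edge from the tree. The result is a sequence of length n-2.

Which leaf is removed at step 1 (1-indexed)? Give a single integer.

Answer: 1

Derivation:
Step 1: current leaves = {1,2,3,4}. Remove leaf 1 (neighbor: 8).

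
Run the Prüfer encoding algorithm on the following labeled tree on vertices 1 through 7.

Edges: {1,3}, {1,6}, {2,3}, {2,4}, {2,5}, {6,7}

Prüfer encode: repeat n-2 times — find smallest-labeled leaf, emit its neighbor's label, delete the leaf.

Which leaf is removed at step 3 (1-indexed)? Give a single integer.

Step 1: current leaves = {4,5,7}. Remove leaf 4 (neighbor: 2).
Step 2: current leaves = {5,7}. Remove leaf 5 (neighbor: 2).
Step 3: current leaves = {2,7}. Remove leaf 2 (neighbor: 3).

Answer: 2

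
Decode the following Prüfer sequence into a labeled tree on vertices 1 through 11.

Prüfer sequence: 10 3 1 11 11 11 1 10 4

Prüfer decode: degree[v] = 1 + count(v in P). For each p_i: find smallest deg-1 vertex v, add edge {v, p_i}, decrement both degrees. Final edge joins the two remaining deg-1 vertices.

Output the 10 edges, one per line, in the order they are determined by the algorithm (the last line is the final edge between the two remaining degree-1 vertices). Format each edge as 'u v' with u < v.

Initial degrees: {1:3, 2:1, 3:2, 4:2, 5:1, 6:1, 7:1, 8:1, 9:1, 10:3, 11:4}
Step 1: smallest deg-1 vertex = 2, p_1 = 10. Add edge {2,10}. Now deg[2]=0, deg[10]=2.
Step 2: smallest deg-1 vertex = 5, p_2 = 3. Add edge {3,5}. Now deg[5]=0, deg[3]=1.
Step 3: smallest deg-1 vertex = 3, p_3 = 1. Add edge {1,3}. Now deg[3]=0, deg[1]=2.
Step 4: smallest deg-1 vertex = 6, p_4 = 11. Add edge {6,11}. Now deg[6]=0, deg[11]=3.
Step 5: smallest deg-1 vertex = 7, p_5 = 11. Add edge {7,11}. Now deg[7]=0, deg[11]=2.
Step 6: smallest deg-1 vertex = 8, p_6 = 11. Add edge {8,11}. Now deg[8]=0, deg[11]=1.
Step 7: smallest deg-1 vertex = 9, p_7 = 1. Add edge {1,9}. Now deg[9]=0, deg[1]=1.
Step 8: smallest deg-1 vertex = 1, p_8 = 10. Add edge {1,10}. Now deg[1]=0, deg[10]=1.
Step 9: smallest deg-1 vertex = 10, p_9 = 4. Add edge {4,10}. Now deg[10]=0, deg[4]=1.
Final: two remaining deg-1 vertices are 4, 11. Add edge {4,11}.

Answer: 2 10
3 5
1 3
6 11
7 11
8 11
1 9
1 10
4 10
4 11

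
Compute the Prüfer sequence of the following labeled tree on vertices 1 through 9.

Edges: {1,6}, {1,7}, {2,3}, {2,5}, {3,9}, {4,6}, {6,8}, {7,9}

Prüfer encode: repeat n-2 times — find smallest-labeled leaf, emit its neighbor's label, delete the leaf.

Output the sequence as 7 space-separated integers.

Step 1: leaves = {4,5,8}. Remove smallest leaf 4, emit neighbor 6.
Step 2: leaves = {5,8}. Remove smallest leaf 5, emit neighbor 2.
Step 3: leaves = {2,8}. Remove smallest leaf 2, emit neighbor 3.
Step 4: leaves = {3,8}. Remove smallest leaf 3, emit neighbor 9.
Step 5: leaves = {8,9}. Remove smallest leaf 8, emit neighbor 6.
Step 6: leaves = {6,9}. Remove smallest leaf 6, emit neighbor 1.
Step 7: leaves = {1,9}. Remove smallest leaf 1, emit neighbor 7.
Done: 2 vertices remain (7, 9). Sequence = [6 2 3 9 6 1 7]

Answer: 6 2 3 9 6 1 7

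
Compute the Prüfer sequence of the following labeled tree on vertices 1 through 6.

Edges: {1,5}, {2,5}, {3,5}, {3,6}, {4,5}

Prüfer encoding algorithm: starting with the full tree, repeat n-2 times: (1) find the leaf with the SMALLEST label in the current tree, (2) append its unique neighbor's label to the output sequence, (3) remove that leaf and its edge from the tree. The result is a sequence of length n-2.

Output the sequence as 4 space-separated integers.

Step 1: leaves = {1,2,4,6}. Remove smallest leaf 1, emit neighbor 5.
Step 2: leaves = {2,4,6}. Remove smallest leaf 2, emit neighbor 5.
Step 3: leaves = {4,6}. Remove smallest leaf 4, emit neighbor 5.
Step 4: leaves = {5,6}. Remove smallest leaf 5, emit neighbor 3.
Done: 2 vertices remain (3, 6). Sequence = [5 5 5 3]

Answer: 5 5 5 3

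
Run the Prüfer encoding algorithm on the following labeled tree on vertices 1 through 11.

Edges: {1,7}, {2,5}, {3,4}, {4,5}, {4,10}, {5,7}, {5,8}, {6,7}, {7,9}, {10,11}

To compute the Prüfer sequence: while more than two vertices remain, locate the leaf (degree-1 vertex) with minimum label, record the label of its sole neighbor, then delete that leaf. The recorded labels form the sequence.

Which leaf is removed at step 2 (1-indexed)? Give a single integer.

Step 1: current leaves = {1,2,3,6,8,9,11}. Remove leaf 1 (neighbor: 7).
Step 2: current leaves = {2,3,6,8,9,11}. Remove leaf 2 (neighbor: 5).

Answer: 2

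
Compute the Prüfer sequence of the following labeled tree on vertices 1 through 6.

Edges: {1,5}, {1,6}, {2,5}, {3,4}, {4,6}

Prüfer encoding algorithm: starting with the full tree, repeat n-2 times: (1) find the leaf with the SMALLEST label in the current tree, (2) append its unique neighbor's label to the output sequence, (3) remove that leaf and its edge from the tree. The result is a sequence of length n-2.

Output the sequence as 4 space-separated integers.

Step 1: leaves = {2,3}. Remove smallest leaf 2, emit neighbor 5.
Step 2: leaves = {3,5}. Remove smallest leaf 3, emit neighbor 4.
Step 3: leaves = {4,5}. Remove smallest leaf 4, emit neighbor 6.
Step 4: leaves = {5,6}. Remove smallest leaf 5, emit neighbor 1.
Done: 2 vertices remain (1, 6). Sequence = [5 4 6 1]

Answer: 5 4 6 1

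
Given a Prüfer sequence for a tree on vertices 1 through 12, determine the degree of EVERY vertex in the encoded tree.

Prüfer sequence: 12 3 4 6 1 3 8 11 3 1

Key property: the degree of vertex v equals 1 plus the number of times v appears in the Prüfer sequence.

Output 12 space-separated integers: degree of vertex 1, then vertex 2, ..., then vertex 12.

Answer: 3 1 4 2 1 2 1 2 1 1 2 2

Derivation:
p_1 = 12: count[12] becomes 1
p_2 = 3: count[3] becomes 1
p_3 = 4: count[4] becomes 1
p_4 = 6: count[6] becomes 1
p_5 = 1: count[1] becomes 1
p_6 = 3: count[3] becomes 2
p_7 = 8: count[8] becomes 1
p_8 = 11: count[11] becomes 1
p_9 = 3: count[3] becomes 3
p_10 = 1: count[1] becomes 2
Degrees (1 + count): deg[1]=1+2=3, deg[2]=1+0=1, deg[3]=1+3=4, deg[4]=1+1=2, deg[5]=1+0=1, deg[6]=1+1=2, deg[7]=1+0=1, deg[8]=1+1=2, deg[9]=1+0=1, deg[10]=1+0=1, deg[11]=1+1=2, deg[12]=1+1=2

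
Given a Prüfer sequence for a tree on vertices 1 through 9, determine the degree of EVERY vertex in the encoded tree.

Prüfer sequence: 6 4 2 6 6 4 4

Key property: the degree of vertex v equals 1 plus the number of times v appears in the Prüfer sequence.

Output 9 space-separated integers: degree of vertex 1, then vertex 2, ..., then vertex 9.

Answer: 1 2 1 4 1 4 1 1 1

Derivation:
p_1 = 6: count[6] becomes 1
p_2 = 4: count[4] becomes 1
p_3 = 2: count[2] becomes 1
p_4 = 6: count[6] becomes 2
p_5 = 6: count[6] becomes 3
p_6 = 4: count[4] becomes 2
p_7 = 4: count[4] becomes 3
Degrees (1 + count): deg[1]=1+0=1, deg[2]=1+1=2, deg[3]=1+0=1, deg[4]=1+3=4, deg[5]=1+0=1, deg[6]=1+3=4, deg[7]=1+0=1, deg[8]=1+0=1, deg[9]=1+0=1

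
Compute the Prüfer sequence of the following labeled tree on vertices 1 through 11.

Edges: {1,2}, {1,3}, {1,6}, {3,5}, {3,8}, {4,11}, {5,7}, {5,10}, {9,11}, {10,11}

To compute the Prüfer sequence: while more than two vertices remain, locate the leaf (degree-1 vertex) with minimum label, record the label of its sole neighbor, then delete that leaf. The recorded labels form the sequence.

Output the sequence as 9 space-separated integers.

Step 1: leaves = {2,4,6,7,8,9}. Remove smallest leaf 2, emit neighbor 1.
Step 2: leaves = {4,6,7,8,9}. Remove smallest leaf 4, emit neighbor 11.
Step 3: leaves = {6,7,8,9}. Remove smallest leaf 6, emit neighbor 1.
Step 4: leaves = {1,7,8,9}. Remove smallest leaf 1, emit neighbor 3.
Step 5: leaves = {7,8,9}. Remove smallest leaf 7, emit neighbor 5.
Step 6: leaves = {8,9}. Remove smallest leaf 8, emit neighbor 3.
Step 7: leaves = {3,9}. Remove smallest leaf 3, emit neighbor 5.
Step 8: leaves = {5,9}. Remove smallest leaf 5, emit neighbor 10.
Step 9: leaves = {9,10}. Remove smallest leaf 9, emit neighbor 11.
Done: 2 vertices remain (10, 11). Sequence = [1 11 1 3 5 3 5 10 11]

Answer: 1 11 1 3 5 3 5 10 11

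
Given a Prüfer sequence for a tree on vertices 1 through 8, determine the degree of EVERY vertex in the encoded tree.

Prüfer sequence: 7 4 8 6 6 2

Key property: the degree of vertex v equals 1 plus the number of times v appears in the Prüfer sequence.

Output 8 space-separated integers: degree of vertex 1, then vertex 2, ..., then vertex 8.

p_1 = 7: count[7] becomes 1
p_2 = 4: count[4] becomes 1
p_3 = 8: count[8] becomes 1
p_4 = 6: count[6] becomes 1
p_5 = 6: count[6] becomes 2
p_6 = 2: count[2] becomes 1
Degrees (1 + count): deg[1]=1+0=1, deg[2]=1+1=2, deg[3]=1+0=1, deg[4]=1+1=2, deg[5]=1+0=1, deg[6]=1+2=3, deg[7]=1+1=2, deg[8]=1+1=2

Answer: 1 2 1 2 1 3 2 2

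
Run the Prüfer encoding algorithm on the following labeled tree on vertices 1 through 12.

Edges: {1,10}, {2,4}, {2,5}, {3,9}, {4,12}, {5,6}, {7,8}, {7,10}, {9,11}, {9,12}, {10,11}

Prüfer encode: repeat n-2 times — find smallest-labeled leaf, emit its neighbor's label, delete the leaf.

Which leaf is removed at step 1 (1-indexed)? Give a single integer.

Step 1: current leaves = {1,3,6,8}. Remove leaf 1 (neighbor: 10).

Answer: 1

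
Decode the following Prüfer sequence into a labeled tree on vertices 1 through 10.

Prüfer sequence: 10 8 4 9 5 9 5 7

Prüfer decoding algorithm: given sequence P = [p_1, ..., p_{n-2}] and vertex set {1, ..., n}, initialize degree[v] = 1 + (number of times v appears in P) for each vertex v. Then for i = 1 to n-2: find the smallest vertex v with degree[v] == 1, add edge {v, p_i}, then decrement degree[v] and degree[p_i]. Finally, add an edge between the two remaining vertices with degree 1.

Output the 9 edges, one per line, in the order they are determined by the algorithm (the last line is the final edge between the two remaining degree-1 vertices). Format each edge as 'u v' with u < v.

Answer: 1 10
2 8
3 4
4 9
5 6
8 9
5 9
5 7
7 10

Derivation:
Initial degrees: {1:1, 2:1, 3:1, 4:2, 5:3, 6:1, 7:2, 8:2, 9:3, 10:2}
Step 1: smallest deg-1 vertex = 1, p_1 = 10. Add edge {1,10}. Now deg[1]=0, deg[10]=1.
Step 2: smallest deg-1 vertex = 2, p_2 = 8. Add edge {2,8}. Now deg[2]=0, deg[8]=1.
Step 3: smallest deg-1 vertex = 3, p_3 = 4. Add edge {3,4}. Now deg[3]=0, deg[4]=1.
Step 4: smallest deg-1 vertex = 4, p_4 = 9. Add edge {4,9}. Now deg[4]=0, deg[9]=2.
Step 5: smallest deg-1 vertex = 6, p_5 = 5. Add edge {5,6}. Now deg[6]=0, deg[5]=2.
Step 6: smallest deg-1 vertex = 8, p_6 = 9. Add edge {8,9}. Now deg[8]=0, deg[9]=1.
Step 7: smallest deg-1 vertex = 9, p_7 = 5. Add edge {5,9}. Now deg[9]=0, deg[5]=1.
Step 8: smallest deg-1 vertex = 5, p_8 = 7. Add edge {5,7}. Now deg[5]=0, deg[7]=1.
Final: two remaining deg-1 vertices are 7, 10. Add edge {7,10}.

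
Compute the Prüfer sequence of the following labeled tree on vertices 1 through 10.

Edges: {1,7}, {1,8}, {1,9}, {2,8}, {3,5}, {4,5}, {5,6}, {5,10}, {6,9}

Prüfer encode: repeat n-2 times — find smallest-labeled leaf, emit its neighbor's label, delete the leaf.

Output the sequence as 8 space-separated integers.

Answer: 8 5 5 1 1 9 6 5

Derivation:
Step 1: leaves = {2,3,4,7,10}. Remove smallest leaf 2, emit neighbor 8.
Step 2: leaves = {3,4,7,8,10}. Remove smallest leaf 3, emit neighbor 5.
Step 3: leaves = {4,7,8,10}. Remove smallest leaf 4, emit neighbor 5.
Step 4: leaves = {7,8,10}. Remove smallest leaf 7, emit neighbor 1.
Step 5: leaves = {8,10}. Remove smallest leaf 8, emit neighbor 1.
Step 6: leaves = {1,10}. Remove smallest leaf 1, emit neighbor 9.
Step 7: leaves = {9,10}. Remove smallest leaf 9, emit neighbor 6.
Step 8: leaves = {6,10}. Remove smallest leaf 6, emit neighbor 5.
Done: 2 vertices remain (5, 10). Sequence = [8 5 5 1 1 9 6 5]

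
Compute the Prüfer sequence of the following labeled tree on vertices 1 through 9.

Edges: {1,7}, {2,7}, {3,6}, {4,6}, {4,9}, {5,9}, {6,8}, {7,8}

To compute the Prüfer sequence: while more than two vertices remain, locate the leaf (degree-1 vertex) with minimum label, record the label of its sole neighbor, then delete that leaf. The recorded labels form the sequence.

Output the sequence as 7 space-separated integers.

Answer: 7 7 6 9 8 6 4

Derivation:
Step 1: leaves = {1,2,3,5}. Remove smallest leaf 1, emit neighbor 7.
Step 2: leaves = {2,3,5}. Remove smallest leaf 2, emit neighbor 7.
Step 3: leaves = {3,5,7}. Remove smallest leaf 3, emit neighbor 6.
Step 4: leaves = {5,7}. Remove smallest leaf 5, emit neighbor 9.
Step 5: leaves = {7,9}. Remove smallest leaf 7, emit neighbor 8.
Step 6: leaves = {8,9}. Remove smallest leaf 8, emit neighbor 6.
Step 7: leaves = {6,9}. Remove smallest leaf 6, emit neighbor 4.
Done: 2 vertices remain (4, 9). Sequence = [7 7 6 9 8 6 4]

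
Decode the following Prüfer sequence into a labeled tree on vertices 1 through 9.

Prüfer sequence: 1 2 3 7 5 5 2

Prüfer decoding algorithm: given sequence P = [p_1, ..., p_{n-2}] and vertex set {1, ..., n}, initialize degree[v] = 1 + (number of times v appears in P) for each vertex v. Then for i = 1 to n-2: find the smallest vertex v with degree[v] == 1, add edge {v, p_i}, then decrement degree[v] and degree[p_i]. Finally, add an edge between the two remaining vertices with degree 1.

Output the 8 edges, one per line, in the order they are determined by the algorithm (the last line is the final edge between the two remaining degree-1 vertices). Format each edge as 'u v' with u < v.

Answer: 1 4
1 2
3 6
3 7
5 7
5 8
2 5
2 9

Derivation:
Initial degrees: {1:2, 2:3, 3:2, 4:1, 5:3, 6:1, 7:2, 8:1, 9:1}
Step 1: smallest deg-1 vertex = 4, p_1 = 1. Add edge {1,4}. Now deg[4]=0, deg[1]=1.
Step 2: smallest deg-1 vertex = 1, p_2 = 2. Add edge {1,2}. Now deg[1]=0, deg[2]=2.
Step 3: smallest deg-1 vertex = 6, p_3 = 3. Add edge {3,6}. Now deg[6]=0, deg[3]=1.
Step 4: smallest deg-1 vertex = 3, p_4 = 7. Add edge {3,7}. Now deg[3]=0, deg[7]=1.
Step 5: smallest deg-1 vertex = 7, p_5 = 5. Add edge {5,7}. Now deg[7]=0, deg[5]=2.
Step 6: smallest deg-1 vertex = 8, p_6 = 5. Add edge {5,8}. Now deg[8]=0, deg[5]=1.
Step 7: smallest deg-1 vertex = 5, p_7 = 2. Add edge {2,5}. Now deg[5]=0, deg[2]=1.
Final: two remaining deg-1 vertices are 2, 9. Add edge {2,9}.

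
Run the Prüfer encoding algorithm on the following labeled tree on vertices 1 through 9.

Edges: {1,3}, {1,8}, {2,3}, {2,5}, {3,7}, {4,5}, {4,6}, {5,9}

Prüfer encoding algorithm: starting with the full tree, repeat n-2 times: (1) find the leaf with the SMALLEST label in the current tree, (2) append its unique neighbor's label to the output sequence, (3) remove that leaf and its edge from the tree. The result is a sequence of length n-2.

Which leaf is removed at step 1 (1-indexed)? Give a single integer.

Answer: 6

Derivation:
Step 1: current leaves = {6,7,8,9}. Remove leaf 6 (neighbor: 4).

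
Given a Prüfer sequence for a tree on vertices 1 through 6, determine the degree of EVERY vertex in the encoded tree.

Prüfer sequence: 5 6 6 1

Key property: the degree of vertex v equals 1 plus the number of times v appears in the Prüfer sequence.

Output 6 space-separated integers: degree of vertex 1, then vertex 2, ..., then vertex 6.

p_1 = 5: count[5] becomes 1
p_2 = 6: count[6] becomes 1
p_3 = 6: count[6] becomes 2
p_4 = 1: count[1] becomes 1
Degrees (1 + count): deg[1]=1+1=2, deg[2]=1+0=1, deg[3]=1+0=1, deg[4]=1+0=1, deg[5]=1+1=2, deg[6]=1+2=3

Answer: 2 1 1 1 2 3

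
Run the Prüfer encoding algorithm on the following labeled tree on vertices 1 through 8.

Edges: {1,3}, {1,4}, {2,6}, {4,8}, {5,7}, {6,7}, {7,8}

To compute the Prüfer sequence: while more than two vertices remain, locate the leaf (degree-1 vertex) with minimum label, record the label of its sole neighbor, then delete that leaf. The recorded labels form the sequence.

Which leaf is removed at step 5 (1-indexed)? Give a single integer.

Step 1: current leaves = {2,3,5}. Remove leaf 2 (neighbor: 6).
Step 2: current leaves = {3,5,6}. Remove leaf 3 (neighbor: 1).
Step 3: current leaves = {1,5,6}. Remove leaf 1 (neighbor: 4).
Step 4: current leaves = {4,5,6}. Remove leaf 4 (neighbor: 8).
Step 5: current leaves = {5,6,8}. Remove leaf 5 (neighbor: 7).

Answer: 5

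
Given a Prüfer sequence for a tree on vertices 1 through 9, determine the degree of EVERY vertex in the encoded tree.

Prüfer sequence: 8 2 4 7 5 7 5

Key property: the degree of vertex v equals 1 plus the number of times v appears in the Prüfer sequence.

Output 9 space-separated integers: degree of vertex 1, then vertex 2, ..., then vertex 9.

Answer: 1 2 1 2 3 1 3 2 1

Derivation:
p_1 = 8: count[8] becomes 1
p_2 = 2: count[2] becomes 1
p_3 = 4: count[4] becomes 1
p_4 = 7: count[7] becomes 1
p_5 = 5: count[5] becomes 1
p_6 = 7: count[7] becomes 2
p_7 = 5: count[5] becomes 2
Degrees (1 + count): deg[1]=1+0=1, deg[2]=1+1=2, deg[3]=1+0=1, deg[4]=1+1=2, deg[5]=1+2=3, deg[6]=1+0=1, deg[7]=1+2=3, deg[8]=1+1=2, deg[9]=1+0=1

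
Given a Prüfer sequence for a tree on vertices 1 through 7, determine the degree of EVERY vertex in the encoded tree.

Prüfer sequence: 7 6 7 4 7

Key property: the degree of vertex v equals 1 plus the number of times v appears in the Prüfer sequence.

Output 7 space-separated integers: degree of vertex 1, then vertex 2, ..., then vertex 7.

p_1 = 7: count[7] becomes 1
p_2 = 6: count[6] becomes 1
p_3 = 7: count[7] becomes 2
p_4 = 4: count[4] becomes 1
p_5 = 7: count[7] becomes 3
Degrees (1 + count): deg[1]=1+0=1, deg[2]=1+0=1, deg[3]=1+0=1, deg[4]=1+1=2, deg[5]=1+0=1, deg[6]=1+1=2, deg[7]=1+3=4

Answer: 1 1 1 2 1 2 4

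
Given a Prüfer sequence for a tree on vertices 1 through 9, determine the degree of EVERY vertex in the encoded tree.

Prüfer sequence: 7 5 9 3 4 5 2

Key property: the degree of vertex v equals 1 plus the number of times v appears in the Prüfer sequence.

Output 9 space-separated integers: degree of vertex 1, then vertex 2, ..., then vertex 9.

Answer: 1 2 2 2 3 1 2 1 2

Derivation:
p_1 = 7: count[7] becomes 1
p_2 = 5: count[5] becomes 1
p_3 = 9: count[9] becomes 1
p_4 = 3: count[3] becomes 1
p_5 = 4: count[4] becomes 1
p_6 = 5: count[5] becomes 2
p_7 = 2: count[2] becomes 1
Degrees (1 + count): deg[1]=1+0=1, deg[2]=1+1=2, deg[3]=1+1=2, deg[4]=1+1=2, deg[5]=1+2=3, deg[6]=1+0=1, deg[7]=1+1=2, deg[8]=1+0=1, deg[9]=1+1=2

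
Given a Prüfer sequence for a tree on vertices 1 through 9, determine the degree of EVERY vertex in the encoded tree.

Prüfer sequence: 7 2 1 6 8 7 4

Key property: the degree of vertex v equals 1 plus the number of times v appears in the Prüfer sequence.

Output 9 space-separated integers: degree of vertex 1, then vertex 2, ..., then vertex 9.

p_1 = 7: count[7] becomes 1
p_2 = 2: count[2] becomes 1
p_3 = 1: count[1] becomes 1
p_4 = 6: count[6] becomes 1
p_5 = 8: count[8] becomes 1
p_6 = 7: count[7] becomes 2
p_7 = 4: count[4] becomes 1
Degrees (1 + count): deg[1]=1+1=2, deg[2]=1+1=2, deg[3]=1+0=1, deg[4]=1+1=2, deg[5]=1+0=1, deg[6]=1+1=2, deg[7]=1+2=3, deg[8]=1+1=2, deg[9]=1+0=1

Answer: 2 2 1 2 1 2 3 2 1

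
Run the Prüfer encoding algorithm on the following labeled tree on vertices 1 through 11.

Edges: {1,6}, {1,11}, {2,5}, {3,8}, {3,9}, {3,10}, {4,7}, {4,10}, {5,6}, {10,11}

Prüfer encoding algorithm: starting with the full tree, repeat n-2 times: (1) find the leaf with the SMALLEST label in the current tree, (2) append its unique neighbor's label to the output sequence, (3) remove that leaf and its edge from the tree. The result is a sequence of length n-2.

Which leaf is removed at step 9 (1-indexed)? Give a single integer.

Answer: 3

Derivation:
Step 1: current leaves = {2,7,8,9}. Remove leaf 2 (neighbor: 5).
Step 2: current leaves = {5,7,8,9}. Remove leaf 5 (neighbor: 6).
Step 3: current leaves = {6,7,8,9}. Remove leaf 6 (neighbor: 1).
Step 4: current leaves = {1,7,8,9}. Remove leaf 1 (neighbor: 11).
Step 5: current leaves = {7,8,9,11}. Remove leaf 7 (neighbor: 4).
Step 6: current leaves = {4,8,9,11}. Remove leaf 4 (neighbor: 10).
Step 7: current leaves = {8,9,11}. Remove leaf 8 (neighbor: 3).
Step 8: current leaves = {9,11}. Remove leaf 9 (neighbor: 3).
Step 9: current leaves = {3,11}. Remove leaf 3 (neighbor: 10).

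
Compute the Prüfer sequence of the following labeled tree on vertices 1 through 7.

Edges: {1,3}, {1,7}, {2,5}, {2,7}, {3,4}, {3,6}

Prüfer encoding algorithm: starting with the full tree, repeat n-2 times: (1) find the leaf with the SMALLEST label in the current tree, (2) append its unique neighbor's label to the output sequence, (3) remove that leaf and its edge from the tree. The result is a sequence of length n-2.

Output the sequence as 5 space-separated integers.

Answer: 3 2 7 3 1

Derivation:
Step 1: leaves = {4,5,6}. Remove smallest leaf 4, emit neighbor 3.
Step 2: leaves = {5,6}. Remove smallest leaf 5, emit neighbor 2.
Step 3: leaves = {2,6}. Remove smallest leaf 2, emit neighbor 7.
Step 4: leaves = {6,7}. Remove smallest leaf 6, emit neighbor 3.
Step 5: leaves = {3,7}. Remove smallest leaf 3, emit neighbor 1.
Done: 2 vertices remain (1, 7). Sequence = [3 2 7 3 1]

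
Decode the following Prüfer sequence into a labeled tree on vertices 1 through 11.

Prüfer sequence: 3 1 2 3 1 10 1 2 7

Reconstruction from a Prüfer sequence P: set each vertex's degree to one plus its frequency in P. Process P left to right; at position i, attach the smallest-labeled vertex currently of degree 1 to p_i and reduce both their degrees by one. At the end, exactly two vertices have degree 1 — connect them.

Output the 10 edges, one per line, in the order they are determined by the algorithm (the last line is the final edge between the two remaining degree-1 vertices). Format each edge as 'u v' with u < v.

Initial degrees: {1:4, 2:3, 3:3, 4:1, 5:1, 6:1, 7:2, 8:1, 9:1, 10:2, 11:1}
Step 1: smallest deg-1 vertex = 4, p_1 = 3. Add edge {3,4}. Now deg[4]=0, deg[3]=2.
Step 2: smallest deg-1 vertex = 5, p_2 = 1. Add edge {1,5}. Now deg[5]=0, deg[1]=3.
Step 3: smallest deg-1 vertex = 6, p_3 = 2. Add edge {2,6}. Now deg[6]=0, deg[2]=2.
Step 4: smallest deg-1 vertex = 8, p_4 = 3. Add edge {3,8}. Now deg[8]=0, deg[3]=1.
Step 5: smallest deg-1 vertex = 3, p_5 = 1. Add edge {1,3}. Now deg[3]=0, deg[1]=2.
Step 6: smallest deg-1 vertex = 9, p_6 = 10. Add edge {9,10}. Now deg[9]=0, deg[10]=1.
Step 7: smallest deg-1 vertex = 10, p_7 = 1. Add edge {1,10}. Now deg[10]=0, deg[1]=1.
Step 8: smallest deg-1 vertex = 1, p_8 = 2. Add edge {1,2}. Now deg[1]=0, deg[2]=1.
Step 9: smallest deg-1 vertex = 2, p_9 = 7. Add edge {2,7}. Now deg[2]=0, deg[7]=1.
Final: two remaining deg-1 vertices are 7, 11. Add edge {7,11}.

Answer: 3 4
1 5
2 6
3 8
1 3
9 10
1 10
1 2
2 7
7 11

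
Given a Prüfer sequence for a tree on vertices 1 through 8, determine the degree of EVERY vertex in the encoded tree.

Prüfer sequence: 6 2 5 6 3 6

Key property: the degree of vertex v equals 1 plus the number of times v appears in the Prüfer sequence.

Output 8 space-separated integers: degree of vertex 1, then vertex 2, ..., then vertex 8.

p_1 = 6: count[6] becomes 1
p_2 = 2: count[2] becomes 1
p_3 = 5: count[5] becomes 1
p_4 = 6: count[6] becomes 2
p_5 = 3: count[3] becomes 1
p_6 = 6: count[6] becomes 3
Degrees (1 + count): deg[1]=1+0=1, deg[2]=1+1=2, deg[3]=1+1=2, deg[4]=1+0=1, deg[5]=1+1=2, deg[6]=1+3=4, deg[7]=1+0=1, deg[8]=1+0=1

Answer: 1 2 2 1 2 4 1 1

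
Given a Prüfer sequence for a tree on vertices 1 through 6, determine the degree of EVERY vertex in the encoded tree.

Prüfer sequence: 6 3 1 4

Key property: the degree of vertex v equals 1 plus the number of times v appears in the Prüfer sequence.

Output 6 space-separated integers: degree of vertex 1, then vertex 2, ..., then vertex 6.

p_1 = 6: count[6] becomes 1
p_2 = 3: count[3] becomes 1
p_3 = 1: count[1] becomes 1
p_4 = 4: count[4] becomes 1
Degrees (1 + count): deg[1]=1+1=2, deg[2]=1+0=1, deg[3]=1+1=2, deg[4]=1+1=2, deg[5]=1+0=1, deg[6]=1+1=2

Answer: 2 1 2 2 1 2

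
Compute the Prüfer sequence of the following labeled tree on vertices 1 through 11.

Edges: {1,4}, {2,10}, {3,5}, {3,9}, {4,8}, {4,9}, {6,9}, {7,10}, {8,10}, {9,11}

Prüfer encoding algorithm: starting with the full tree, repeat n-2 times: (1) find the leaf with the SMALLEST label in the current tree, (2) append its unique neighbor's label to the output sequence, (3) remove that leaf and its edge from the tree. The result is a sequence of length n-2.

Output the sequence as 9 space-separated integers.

Step 1: leaves = {1,2,5,6,7,11}. Remove smallest leaf 1, emit neighbor 4.
Step 2: leaves = {2,5,6,7,11}. Remove smallest leaf 2, emit neighbor 10.
Step 3: leaves = {5,6,7,11}. Remove smallest leaf 5, emit neighbor 3.
Step 4: leaves = {3,6,7,11}. Remove smallest leaf 3, emit neighbor 9.
Step 5: leaves = {6,7,11}. Remove smallest leaf 6, emit neighbor 9.
Step 6: leaves = {7,11}. Remove smallest leaf 7, emit neighbor 10.
Step 7: leaves = {10,11}. Remove smallest leaf 10, emit neighbor 8.
Step 8: leaves = {8,11}. Remove smallest leaf 8, emit neighbor 4.
Step 9: leaves = {4,11}. Remove smallest leaf 4, emit neighbor 9.
Done: 2 vertices remain (9, 11). Sequence = [4 10 3 9 9 10 8 4 9]

Answer: 4 10 3 9 9 10 8 4 9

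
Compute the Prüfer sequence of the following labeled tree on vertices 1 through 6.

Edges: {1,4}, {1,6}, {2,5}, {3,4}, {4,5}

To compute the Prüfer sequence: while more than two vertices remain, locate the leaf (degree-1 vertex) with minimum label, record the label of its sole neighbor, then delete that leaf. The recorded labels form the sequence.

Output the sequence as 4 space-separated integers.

Answer: 5 4 4 1

Derivation:
Step 1: leaves = {2,3,6}. Remove smallest leaf 2, emit neighbor 5.
Step 2: leaves = {3,5,6}. Remove smallest leaf 3, emit neighbor 4.
Step 3: leaves = {5,6}. Remove smallest leaf 5, emit neighbor 4.
Step 4: leaves = {4,6}. Remove smallest leaf 4, emit neighbor 1.
Done: 2 vertices remain (1, 6). Sequence = [5 4 4 1]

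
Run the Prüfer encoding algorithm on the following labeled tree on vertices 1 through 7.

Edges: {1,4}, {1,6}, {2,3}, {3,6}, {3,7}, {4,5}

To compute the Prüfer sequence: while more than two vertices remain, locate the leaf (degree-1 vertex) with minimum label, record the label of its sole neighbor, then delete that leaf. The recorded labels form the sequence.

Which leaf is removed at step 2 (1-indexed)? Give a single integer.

Step 1: current leaves = {2,5,7}. Remove leaf 2 (neighbor: 3).
Step 2: current leaves = {5,7}. Remove leaf 5 (neighbor: 4).

Answer: 5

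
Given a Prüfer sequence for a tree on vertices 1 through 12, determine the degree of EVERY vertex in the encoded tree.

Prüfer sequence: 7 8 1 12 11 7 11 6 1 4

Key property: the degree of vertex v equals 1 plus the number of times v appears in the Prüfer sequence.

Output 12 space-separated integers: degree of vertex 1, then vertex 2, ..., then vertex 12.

Answer: 3 1 1 2 1 2 3 2 1 1 3 2

Derivation:
p_1 = 7: count[7] becomes 1
p_2 = 8: count[8] becomes 1
p_3 = 1: count[1] becomes 1
p_4 = 12: count[12] becomes 1
p_5 = 11: count[11] becomes 1
p_6 = 7: count[7] becomes 2
p_7 = 11: count[11] becomes 2
p_8 = 6: count[6] becomes 1
p_9 = 1: count[1] becomes 2
p_10 = 4: count[4] becomes 1
Degrees (1 + count): deg[1]=1+2=3, deg[2]=1+0=1, deg[3]=1+0=1, deg[4]=1+1=2, deg[5]=1+0=1, deg[6]=1+1=2, deg[7]=1+2=3, deg[8]=1+1=2, deg[9]=1+0=1, deg[10]=1+0=1, deg[11]=1+2=3, deg[12]=1+1=2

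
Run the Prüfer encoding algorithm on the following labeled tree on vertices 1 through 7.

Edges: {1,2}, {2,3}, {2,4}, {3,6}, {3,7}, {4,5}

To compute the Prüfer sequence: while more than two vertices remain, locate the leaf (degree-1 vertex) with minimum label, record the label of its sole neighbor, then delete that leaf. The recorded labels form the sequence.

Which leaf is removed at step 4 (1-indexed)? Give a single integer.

Step 1: current leaves = {1,5,6,7}. Remove leaf 1 (neighbor: 2).
Step 2: current leaves = {5,6,7}. Remove leaf 5 (neighbor: 4).
Step 3: current leaves = {4,6,7}. Remove leaf 4 (neighbor: 2).
Step 4: current leaves = {2,6,7}. Remove leaf 2 (neighbor: 3).

Answer: 2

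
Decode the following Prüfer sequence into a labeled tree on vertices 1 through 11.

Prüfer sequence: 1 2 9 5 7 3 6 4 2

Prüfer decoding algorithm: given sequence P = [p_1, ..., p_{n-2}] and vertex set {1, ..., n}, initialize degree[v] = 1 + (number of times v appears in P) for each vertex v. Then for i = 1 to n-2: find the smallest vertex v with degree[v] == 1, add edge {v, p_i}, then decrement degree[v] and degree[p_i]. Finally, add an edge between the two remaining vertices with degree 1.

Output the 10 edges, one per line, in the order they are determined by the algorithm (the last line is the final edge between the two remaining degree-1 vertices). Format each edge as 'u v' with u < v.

Answer: 1 8
1 2
9 10
5 9
5 7
3 7
3 6
4 6
2 4
2 11

Derivation:
Initial degrees: {1:2, 2:3, 3:2, 4:2, 5:2, 6:2, 7:2, 8:1, 9:2, 10:1, 11:1}
Step 1: smallest deg-1 vertex = 8, p_1 = 1. Add edge {1,8}. Now deg[8]=0, deg[1]=1.
Step 2: smallest deg-1 vertex = 1, p_2 = 2. Add edge {1,2}. Now deg[1]=0, deg[2]=2.
Step 3: smallest deg-1 vertex = 10, p_3 = 9. Add edge {9,10}. Now deg[10]=0, deg[9]=1.
Step 4: smallest deg-1 vertex = 9, p_4 = 5. Add edge {5,9}. Now deg[9]=0, deg[5]=1.
Step 5: smallest deg-1 vertex = 5, p_5 = 7. Add edge {5,7}. Now deg[5]=0, deg[7]=1.
Step 6: smallest deg-1 vertex = 7, p_6 = 3. Add edge {3,7}. Now deg[7]=0, deg[3]=1.
Step 7: smallest deg-1 vertex = 3, p_7 = 6. Add edge {3,6}. Now deg[3]=0, deg[6]=1.
Step 8: smallest deg-1 vertex = 6, p_8 = 4. Add edge {4,6}. Now deg[6]=0, deg[4]=1.
Step 9: smallest deg-1 vertex = 4, p_9 = 2. Add edge {2,4}. Now deg[4]=0, deg[2]=1.
Final: two remaining deg-1 vertices are 2, 11. Add edge {2,11}.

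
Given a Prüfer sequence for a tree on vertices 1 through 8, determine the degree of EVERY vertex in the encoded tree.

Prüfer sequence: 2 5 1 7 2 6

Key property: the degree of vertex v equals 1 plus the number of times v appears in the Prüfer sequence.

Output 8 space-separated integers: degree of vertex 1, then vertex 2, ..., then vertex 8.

p_1 = 2: count[2] becomes 1
p_2 = 5: count[5] becomes 1
p_3 = 1: count[1] becomes 1
p_4 = 7: count[7] becomes 1
p_5 = 2: count[2] becomes 2
p_6 = 6: count[6] becomes 1
Degrees (1 + count): deg[1]=1+1=2, deg[2]=1+2=3, deg[3]=1+0=1, deg[4]=1+0=1, deg[5]=1+1=2, deg[6]=1+1=2, deg[7]=1+1=2, deg[8]=1+0=1

Answer: 2 3 1 1 2 2 2 1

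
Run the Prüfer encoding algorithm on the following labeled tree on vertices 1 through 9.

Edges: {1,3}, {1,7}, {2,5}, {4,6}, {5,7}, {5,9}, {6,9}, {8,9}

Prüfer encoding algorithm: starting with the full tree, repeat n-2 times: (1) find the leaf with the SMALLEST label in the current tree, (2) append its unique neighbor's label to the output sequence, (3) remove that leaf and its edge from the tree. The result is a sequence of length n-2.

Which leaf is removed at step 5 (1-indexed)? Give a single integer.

Step 1: current leaves = {2,3,4,8}. Remove leaf 2 (neighbor: 5).
Step 2: current leaves = {3,4,8}. Remove leaf 3 (neighbor: 1).
Step 3: current leaves = {1,4,8}. Remove leaf 1 (neighbor: 7).
Step 4: current leaves = {4,7,8}. Remove leaf 4 (neighbor: 6).
Step 5: current leaves = {6,7,8}. Remove leaf 6 (neighbor: 9).

Answer: 6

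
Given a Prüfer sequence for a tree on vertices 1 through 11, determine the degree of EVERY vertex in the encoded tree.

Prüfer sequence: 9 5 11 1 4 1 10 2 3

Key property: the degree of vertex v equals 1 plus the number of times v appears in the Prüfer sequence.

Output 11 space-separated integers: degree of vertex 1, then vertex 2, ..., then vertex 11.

Answer: 3 2 2 2 2 1 1 1 2 2 2

Derivation:
p_1 = 9: count[9] becomes 1
p_2 = 5: count[5] becomes 1
p_3 = 11: count[11] becomes 1
p_4 = 1: count[1] becomes 1
p_5 = 4: count[4] becomes 1
p_6 = 1: count[1] becomes 2
p_7 = 10: count[10] becomes 1
p_8 = 2: count[2] becomes 1
p_9 = 3: count[3] becomes 1
Degrees (1 + count): deg[1]=1+2=3, deg[2]=1+1=2, deg[3]=1+1=2, deg[4]=1+1=2, deg[5]=1+1=2, deg[6]=1+0=1, deg[7]=1+0=1, deg[8]=1+0=1, deg[9]=1+1=2, deg[10]=1+1=2, deg[11]=1+1=2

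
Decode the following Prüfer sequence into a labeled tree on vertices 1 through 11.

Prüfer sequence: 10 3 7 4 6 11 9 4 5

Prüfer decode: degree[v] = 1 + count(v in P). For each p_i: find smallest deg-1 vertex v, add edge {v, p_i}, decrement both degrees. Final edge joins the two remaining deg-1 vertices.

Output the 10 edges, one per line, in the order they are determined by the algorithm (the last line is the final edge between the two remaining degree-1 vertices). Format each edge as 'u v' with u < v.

Answer: 1 10
2 3
3 7
4 7
6 8
6 11
9 10
4 9
4 5
5 11

Derivation:
Initial degrees: {1:1, 2:1, 3:2, 4:3, 5:2, 6:2, 7:2, 8:1, 9:2, 10:2, 11:2}
Step 1: smallest deg-1 vertex = 1, p_1 = 10. Add edge {1,10}. Now deg[1]=0, deg[10]=1.
Step 2: smallest deg-1 vertex = 2, p_2 = 3. Add edge {2,3}. Now deg[2]=0, deg[3]=1.
Step 3: smallest deg-1 vertex = 3, p_3 = 7. Add edge {3,7}. Now deg[3]=0, deg[7]=1.
Step 4: smallest deg-1 vertex = 7, p_4 = 4. Add edge {4,7}. Now deg[7]=0, deg[4]=2.
Step 5: smallest deg-1 vertex = 8, p_5 = 6. Add edge {6,8}. Now deg[8]=0, deg[6]=1.
Step 6: smallest deg-1 vertex = 6, p_6 = 11. Add edge {6,11}. Now deg[6]=0, deg[11]=1.
Step 7: smallest deg-1 vertex = 10, p_7 = 9. Add edge {9,10}. Now deg[10]=0, deg[9]=1.
Step 8: smallest deg-1 vertex = 9, p_8 = 4. Add edge {4,9}. Now deg[9]=0, deg[4]=1.
Step 9: smallest deg-1 vertex = 4, p_9 = 5. Add edge {4,5}. Now deg[4]=0, deg[5]=1.
Final: two remaining deg-1 vertices are 5, 11. Add edge {5,11}.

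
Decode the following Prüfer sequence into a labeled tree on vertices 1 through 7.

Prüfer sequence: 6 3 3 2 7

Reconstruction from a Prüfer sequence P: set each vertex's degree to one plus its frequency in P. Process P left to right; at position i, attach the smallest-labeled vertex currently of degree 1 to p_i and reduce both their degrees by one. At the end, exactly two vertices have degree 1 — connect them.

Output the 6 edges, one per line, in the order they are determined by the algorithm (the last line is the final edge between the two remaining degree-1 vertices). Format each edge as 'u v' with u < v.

Answer: 1 6
3 4
3 5
2 3
2 7
6 7

Derivation:
Initial degrees: {1:1, 2:2, 3:3, 4:1, 5:1, 6:2, 7:2}
Step 1: smallest deg-1 vertex = 1, p_1 = 6. Add edge {1,6}. Now deg[1]=0, deg[6]=1.
Step 2: smallest deg-1 vertex = 4, p_2 = 3. Add edge {3,4}. Now deg[4]=0, deg[3]=2.
Step 3: smallest deg-1 vertex = 5, p_3 = 3. Add edge {3,5}. Now deg[5]=0, deg[3]=1.
Step 4: smallest deg-1 vertex = 3, p_4 = 2. Add edge {2,3}. Now deg[3]=0, deg[2]=1.
Step 5: smallest deg-1 vertex = 2, p_5 = 7. Add edge {2,7}. Now deg[2]=0, deg[7]=1.
Final: two remaining deg-1 vertices are 6, 7. Add edge {6,7}.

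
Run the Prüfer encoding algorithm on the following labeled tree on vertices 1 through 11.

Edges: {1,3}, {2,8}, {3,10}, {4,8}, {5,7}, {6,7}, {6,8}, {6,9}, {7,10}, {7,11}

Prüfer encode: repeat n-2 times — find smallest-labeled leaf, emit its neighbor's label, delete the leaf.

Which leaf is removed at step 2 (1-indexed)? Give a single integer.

Answer: 2

Derivation:
Step 1: current leaves = {1,2,4,5,9,11}. Remove leaf 1 (neighbor: 3).
Step 2: current leaves = {2,3,4,5,9,11}. Remove leaf 2 (neighbor: 8).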